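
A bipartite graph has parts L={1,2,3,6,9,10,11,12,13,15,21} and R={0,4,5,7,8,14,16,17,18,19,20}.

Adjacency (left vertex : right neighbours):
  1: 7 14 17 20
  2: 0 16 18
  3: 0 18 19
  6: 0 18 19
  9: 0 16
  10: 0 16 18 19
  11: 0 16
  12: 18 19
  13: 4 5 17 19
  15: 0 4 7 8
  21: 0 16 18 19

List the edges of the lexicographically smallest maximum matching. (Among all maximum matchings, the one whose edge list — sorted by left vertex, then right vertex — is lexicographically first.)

Lex-smallest maximum matching: {(1,7), (2,0), (3,18), (6,19), (9,16), (13,4), (15,8)}

|M| = 7 (so the lex-smallest maximum matching has 7 edges)
process left vertices in ascending order; for each, take the smallest-labelled available neighbour that still permits 7 edges overall, or leave it unmatched if none does
lex-smallest matching: {1-7, 2-0, 3-18, 6-19, 9-16, 13-4, 15-8}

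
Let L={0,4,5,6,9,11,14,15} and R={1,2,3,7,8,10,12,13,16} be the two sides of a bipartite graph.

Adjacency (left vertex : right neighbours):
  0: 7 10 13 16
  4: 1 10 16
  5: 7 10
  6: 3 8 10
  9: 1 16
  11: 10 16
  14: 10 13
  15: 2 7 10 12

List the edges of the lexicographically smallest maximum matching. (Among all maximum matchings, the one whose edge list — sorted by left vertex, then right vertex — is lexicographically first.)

|M| = 7 (so the lex-smallest maximum matching has 7 edges)
process left vertices in ascending order; for each, take the smallest-labelled available neighbour that still permits 7 edges overall, or leave it unmatched if none does
lex-smallest matching: {0-7, 4-1, 5-10, 6-3, 9-16, 14-13, 15-2}

Lex-smallest maximum matching: {(0,7), (4,1), (5,10), (6,3), (9,16), (14,13), (15,2)}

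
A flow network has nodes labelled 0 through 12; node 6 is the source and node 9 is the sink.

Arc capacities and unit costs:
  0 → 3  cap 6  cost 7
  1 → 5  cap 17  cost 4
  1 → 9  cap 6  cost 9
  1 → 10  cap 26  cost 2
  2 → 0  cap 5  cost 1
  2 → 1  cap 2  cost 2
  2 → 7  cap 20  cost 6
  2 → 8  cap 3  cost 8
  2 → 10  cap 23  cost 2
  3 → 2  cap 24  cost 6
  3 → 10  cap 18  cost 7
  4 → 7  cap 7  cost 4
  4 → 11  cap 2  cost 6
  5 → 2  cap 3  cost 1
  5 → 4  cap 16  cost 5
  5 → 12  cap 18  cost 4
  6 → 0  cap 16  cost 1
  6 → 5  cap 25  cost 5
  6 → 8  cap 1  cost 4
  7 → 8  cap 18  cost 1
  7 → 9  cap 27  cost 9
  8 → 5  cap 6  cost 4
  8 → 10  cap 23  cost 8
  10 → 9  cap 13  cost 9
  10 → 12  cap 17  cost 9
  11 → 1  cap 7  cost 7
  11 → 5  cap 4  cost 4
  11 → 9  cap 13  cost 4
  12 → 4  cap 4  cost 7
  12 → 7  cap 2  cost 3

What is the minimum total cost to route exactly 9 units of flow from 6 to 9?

shortest-cost path #1: 6→5→2→10→9 push 3 @ unit cost 17 (adds 51)
shortest-cost path #2: 6→5→4→11→9 push 2 @ unit cost 20 (adds 40)
shortest-cost path #3: 6→8→10→9 push 1 @ unit cost 21 (adds 21)
shortest-cost path #4: 6→5→12→7→9 push 2 @ unit cost 21 (adds 42)
shortest-cost path #5: 6→5→4→7→9 push 1 @ unit cost 23 (adds 23)
total cost = 177

Minimum cost for 9 units: 177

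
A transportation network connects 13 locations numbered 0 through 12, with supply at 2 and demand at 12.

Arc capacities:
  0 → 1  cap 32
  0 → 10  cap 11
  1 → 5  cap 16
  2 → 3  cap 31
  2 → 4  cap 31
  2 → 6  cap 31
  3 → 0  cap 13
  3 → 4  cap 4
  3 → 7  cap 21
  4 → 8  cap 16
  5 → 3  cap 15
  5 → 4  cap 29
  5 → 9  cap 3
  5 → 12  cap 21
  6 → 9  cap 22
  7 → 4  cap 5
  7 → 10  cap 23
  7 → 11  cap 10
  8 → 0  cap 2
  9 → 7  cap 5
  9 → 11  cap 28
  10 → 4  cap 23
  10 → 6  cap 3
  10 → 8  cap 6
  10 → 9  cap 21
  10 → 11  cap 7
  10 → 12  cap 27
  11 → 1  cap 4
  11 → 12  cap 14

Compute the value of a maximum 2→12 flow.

Maximum flow value: 55

augment #1: 2→3→0→10→12 bottleneck 11, total now 11
augment #2: 2→3→7→10→12 bottleneck 16, total now 27
augment #3: 2→3→7→11→12 bottleneck 4, total now 31
augment #4: 2→6→9→11→12 bottleneck 10, total now 41
augment #5: 2→4→8→0→1→5→12 bottleneck 2, total now 43
augment #6: 2→6→9→11→1→5→12 bottleneck 4, total now 47
augment #7: 2→6→9→7→3→0→1→5→12 bottleneck 2, total now 49
augment #8: 2→6→9→7→10→0→1→5→12 bottleneck 3, total now 52
augment #9: 2→6→9→11→7→10→0→1→5→12 bottleneck 3, total now 55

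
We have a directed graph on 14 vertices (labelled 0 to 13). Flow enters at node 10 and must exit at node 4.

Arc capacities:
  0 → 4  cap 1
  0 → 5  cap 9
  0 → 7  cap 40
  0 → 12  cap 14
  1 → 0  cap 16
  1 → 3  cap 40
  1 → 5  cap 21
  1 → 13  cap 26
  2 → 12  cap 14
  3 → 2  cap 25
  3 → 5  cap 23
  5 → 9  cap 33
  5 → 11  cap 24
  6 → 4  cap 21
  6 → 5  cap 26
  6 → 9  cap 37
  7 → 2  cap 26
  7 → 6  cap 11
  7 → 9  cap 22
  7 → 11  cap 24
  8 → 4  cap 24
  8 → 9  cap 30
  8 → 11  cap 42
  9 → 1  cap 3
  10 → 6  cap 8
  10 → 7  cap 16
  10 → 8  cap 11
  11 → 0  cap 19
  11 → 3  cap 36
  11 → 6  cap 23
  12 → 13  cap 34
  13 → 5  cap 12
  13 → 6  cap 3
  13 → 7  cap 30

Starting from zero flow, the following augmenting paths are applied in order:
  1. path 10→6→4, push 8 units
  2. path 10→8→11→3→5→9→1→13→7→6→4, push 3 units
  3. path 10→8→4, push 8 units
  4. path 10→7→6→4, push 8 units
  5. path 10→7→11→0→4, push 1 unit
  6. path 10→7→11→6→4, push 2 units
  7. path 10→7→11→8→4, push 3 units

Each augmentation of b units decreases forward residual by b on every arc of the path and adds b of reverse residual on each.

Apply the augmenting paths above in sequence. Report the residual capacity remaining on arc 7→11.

after path 1 (10→6→4, push 8): res(7,11)=24
after path 2 (10→8→11→3→5→9→1→13→7→6→4, push 3): res(7,11)=24
after path 3 (10→8→4, push 8): res(7,11)=24
after path 4 (10→7→6→4, push 8): res(7,11)=24
after path 5 (10→7→11→0→4, push 1): res(7,11)=23
after path 6 (10→7→11→6→4, push 2): res(7,11)=21
after path 7 (10→7→11→8→4, push 3): res(7,11)=18

Residual capacity of (7,11): 18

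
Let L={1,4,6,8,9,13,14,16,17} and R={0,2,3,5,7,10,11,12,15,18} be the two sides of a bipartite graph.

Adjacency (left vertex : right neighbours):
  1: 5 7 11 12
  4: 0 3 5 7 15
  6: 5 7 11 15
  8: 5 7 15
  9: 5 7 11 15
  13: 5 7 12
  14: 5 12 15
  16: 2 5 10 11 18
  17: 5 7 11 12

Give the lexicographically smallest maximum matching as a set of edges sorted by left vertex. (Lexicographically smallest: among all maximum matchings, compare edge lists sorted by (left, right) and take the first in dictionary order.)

|M| = 7 (so the lex-smallest maximum matching has 7 edges)
process left vertices in ascending order; for each, take the smallest-labelled available neighbour that still permits 7 edges overall, or leave it unmatched if none does
lex-smallest matching: {1-5, 4-0, 6-7, 8-15, 9-11, 13-12, 16-2}

Lex-smallest maximum matching: {(1,5), (4,0), (6,7), (8,15), (9,11), (13,12), (16,2)}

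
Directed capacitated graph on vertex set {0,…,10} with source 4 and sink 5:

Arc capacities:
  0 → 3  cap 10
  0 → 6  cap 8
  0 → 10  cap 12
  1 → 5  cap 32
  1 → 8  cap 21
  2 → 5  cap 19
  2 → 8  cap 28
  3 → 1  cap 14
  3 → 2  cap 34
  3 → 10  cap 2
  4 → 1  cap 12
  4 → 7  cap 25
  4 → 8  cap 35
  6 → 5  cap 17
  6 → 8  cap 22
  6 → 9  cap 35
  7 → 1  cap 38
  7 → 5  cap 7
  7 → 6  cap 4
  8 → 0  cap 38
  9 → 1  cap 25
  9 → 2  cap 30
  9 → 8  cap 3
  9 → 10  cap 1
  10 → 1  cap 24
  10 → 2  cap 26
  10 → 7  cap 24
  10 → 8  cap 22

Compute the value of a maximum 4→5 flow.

Maximum flow value: 67

augment #1: 4→1→5 bottleneck 12, total now 12
augment #2: 4→7→5 bottleneck 7, total now 19
augment #3: 4→7→1→5 bottleneck 18, total now 37
augment #4: 4→8→0→6→5 bottleneck 8, total now 45
augment #5: 4→8→0→3→1→5 bottleneck 2, total now 47
augment #6: 4→8→0→3→2→5 bottleneck 8, total now 55
augment #7: 4→8→0→10→2→5 bottleneck 11, total now 66
augment #8: 4→8→0→10→7→6→5 bottleneck 1, total now 67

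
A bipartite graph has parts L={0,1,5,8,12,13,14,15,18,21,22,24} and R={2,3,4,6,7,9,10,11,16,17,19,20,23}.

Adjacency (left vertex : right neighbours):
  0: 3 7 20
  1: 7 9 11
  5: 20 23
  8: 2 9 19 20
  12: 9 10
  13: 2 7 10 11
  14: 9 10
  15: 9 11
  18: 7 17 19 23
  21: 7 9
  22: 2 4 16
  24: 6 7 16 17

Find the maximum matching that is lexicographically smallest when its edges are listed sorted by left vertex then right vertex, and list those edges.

|M| = 11 (so the lex-smallest maximum matching has 11 edges)
process left vertices in ascending order; for each, take the smallest-labelled available neighbour that still permits 11 edges overall, or leave it unmatched if none does
lex-smallest matching: {0-3, 1-7, 5-20, 8-19, 12-9, 13-2, 14-10, 15-11, 18-17, 22-4, 24-6}

Lex-smallest maximum matching: {(0,3), (1,7), (5,20), (8,19), (12,9), (13,2), (14,10), (15,11), (18,17), (22,4), (24,6)}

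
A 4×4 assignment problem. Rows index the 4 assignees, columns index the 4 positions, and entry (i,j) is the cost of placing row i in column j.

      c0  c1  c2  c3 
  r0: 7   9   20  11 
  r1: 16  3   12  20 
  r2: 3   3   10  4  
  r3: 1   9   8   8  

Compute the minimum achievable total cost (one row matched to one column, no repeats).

optimal assignment: row0→col0 (cost 7), row1→col1 (cost 3), row2→col3 (cost 4), row3→col2 (cost 8)
total = 7 + 3 + 4 + 8 = 22

Minimum assignment cost: 22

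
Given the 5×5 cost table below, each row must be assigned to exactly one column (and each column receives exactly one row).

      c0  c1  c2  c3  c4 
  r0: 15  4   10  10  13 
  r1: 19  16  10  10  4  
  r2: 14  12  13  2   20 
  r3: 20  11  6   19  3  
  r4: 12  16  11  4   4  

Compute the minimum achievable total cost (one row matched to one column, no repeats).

optimal assignment: row0→col1 (cost 4), row1→col4 (cost 4), row2→col3 (cost 2), row3→col2 (cost 6), row4→col0 (cost 12)
total = 4 + 4 + 2 + 6 + 12 = 28

Minimum assignment cost: 28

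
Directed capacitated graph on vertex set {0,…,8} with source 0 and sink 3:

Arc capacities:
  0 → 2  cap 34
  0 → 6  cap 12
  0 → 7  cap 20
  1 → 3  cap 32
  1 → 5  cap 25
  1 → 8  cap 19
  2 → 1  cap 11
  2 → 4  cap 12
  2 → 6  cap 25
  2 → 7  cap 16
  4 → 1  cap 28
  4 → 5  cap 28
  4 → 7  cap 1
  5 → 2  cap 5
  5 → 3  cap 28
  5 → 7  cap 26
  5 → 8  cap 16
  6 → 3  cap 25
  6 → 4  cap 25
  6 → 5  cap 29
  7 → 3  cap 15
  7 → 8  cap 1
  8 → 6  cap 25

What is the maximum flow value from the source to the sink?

Maximum flow value: 62

augment #1: 0→6→3 bottleneck 12, total now 12
augment #2: 0→7→3 bottleneck 15, total now 27
augment #3: 0→2→1→3 bottleneck 11, total now 38
augment #4: 0→2→6→3 bottleneck 13, total now 51
augment #5: 0→2→4→1→3 bottleneck 10, total now 61
augment #6: 0→7→8→6→5→3 bottleneck 1, total now 62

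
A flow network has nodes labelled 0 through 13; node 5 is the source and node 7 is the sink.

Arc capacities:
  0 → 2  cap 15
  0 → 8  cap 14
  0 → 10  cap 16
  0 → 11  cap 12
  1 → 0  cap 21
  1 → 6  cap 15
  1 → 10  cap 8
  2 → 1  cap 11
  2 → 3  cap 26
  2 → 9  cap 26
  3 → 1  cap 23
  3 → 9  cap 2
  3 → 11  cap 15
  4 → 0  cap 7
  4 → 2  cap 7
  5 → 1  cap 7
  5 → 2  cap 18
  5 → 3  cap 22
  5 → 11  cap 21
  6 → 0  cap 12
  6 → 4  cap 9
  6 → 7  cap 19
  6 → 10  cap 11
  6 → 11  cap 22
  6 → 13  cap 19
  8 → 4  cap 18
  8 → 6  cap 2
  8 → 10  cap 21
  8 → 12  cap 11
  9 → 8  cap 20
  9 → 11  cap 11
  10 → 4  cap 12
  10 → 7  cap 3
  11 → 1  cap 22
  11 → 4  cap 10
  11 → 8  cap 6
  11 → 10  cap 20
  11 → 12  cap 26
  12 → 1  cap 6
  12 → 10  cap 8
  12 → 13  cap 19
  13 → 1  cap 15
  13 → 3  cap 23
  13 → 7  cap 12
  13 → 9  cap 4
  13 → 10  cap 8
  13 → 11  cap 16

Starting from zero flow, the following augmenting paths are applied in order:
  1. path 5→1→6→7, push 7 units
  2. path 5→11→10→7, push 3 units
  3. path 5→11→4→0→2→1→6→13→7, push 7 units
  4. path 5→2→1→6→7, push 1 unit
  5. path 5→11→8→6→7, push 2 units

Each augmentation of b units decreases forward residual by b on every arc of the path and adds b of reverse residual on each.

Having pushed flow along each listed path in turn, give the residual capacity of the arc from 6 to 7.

after path 1 (5→1→6→7, push 7): res(6,7)=12
after path 2 (5→11→10→7, push 3): res(6,7)=12
after path 3 (5→11→4→0→2→1→6→13→7, push 7): res(6,7)=12
after path 4 (5→2→1→6→7, push 1): res(6,7)=11
after path 5 (5→11→8→6→7, push 2): res(6,7)=9

Residual capacity of (6,7): 9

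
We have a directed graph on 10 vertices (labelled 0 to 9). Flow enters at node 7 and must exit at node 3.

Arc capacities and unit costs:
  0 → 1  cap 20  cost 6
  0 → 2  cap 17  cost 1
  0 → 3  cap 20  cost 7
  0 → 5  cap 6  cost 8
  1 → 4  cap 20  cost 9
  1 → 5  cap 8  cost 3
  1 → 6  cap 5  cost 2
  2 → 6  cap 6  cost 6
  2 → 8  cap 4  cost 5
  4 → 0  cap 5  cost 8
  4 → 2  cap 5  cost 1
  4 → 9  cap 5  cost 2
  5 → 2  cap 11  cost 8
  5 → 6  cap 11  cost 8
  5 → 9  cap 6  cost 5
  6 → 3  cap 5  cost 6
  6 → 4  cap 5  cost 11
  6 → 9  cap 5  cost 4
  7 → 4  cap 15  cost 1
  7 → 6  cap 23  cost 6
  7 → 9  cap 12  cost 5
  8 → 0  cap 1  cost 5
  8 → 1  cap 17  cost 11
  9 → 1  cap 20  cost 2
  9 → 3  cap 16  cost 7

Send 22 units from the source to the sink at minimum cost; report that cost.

Minimum cost for 22 units: 258

shortest-cost path #1: 7→4→9→3 push 5 @ unit cost 10 (adds 50)
shortest-cost path #2: 7→9→3 push 11 @ unit cost 12 (adds 132)
shortest-cost path #3: 7→6→3 push 5 @ unit cost 12 (adds 60)
shortest-cost path #4: 7→4→0→3 push 1 @ unit cost 16 (adds 16)
total cost = 258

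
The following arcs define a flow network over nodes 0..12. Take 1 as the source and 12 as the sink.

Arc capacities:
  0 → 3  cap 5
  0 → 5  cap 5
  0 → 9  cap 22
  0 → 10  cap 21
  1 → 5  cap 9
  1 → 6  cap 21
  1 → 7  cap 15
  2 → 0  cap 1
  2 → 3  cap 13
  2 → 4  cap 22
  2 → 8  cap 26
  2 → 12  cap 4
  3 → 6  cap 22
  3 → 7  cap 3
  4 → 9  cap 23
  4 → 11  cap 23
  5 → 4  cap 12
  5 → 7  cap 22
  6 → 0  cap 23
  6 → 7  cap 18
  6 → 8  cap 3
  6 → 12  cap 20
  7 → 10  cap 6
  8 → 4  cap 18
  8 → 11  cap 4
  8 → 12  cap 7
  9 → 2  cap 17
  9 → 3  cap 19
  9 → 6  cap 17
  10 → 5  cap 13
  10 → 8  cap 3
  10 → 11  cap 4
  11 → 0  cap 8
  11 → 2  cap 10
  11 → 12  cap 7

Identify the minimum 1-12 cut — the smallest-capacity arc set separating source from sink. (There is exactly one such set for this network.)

augment #1: 1→6→12 push 20
augment #2: 1→6→8→12 push 1
augment #3: 1→5→4→11→12 push 7
augment #4: 1→7→10→8→12 push 3
augment #5: 1→5→4→9→2→12 push 2
augment #6: 1→7→10→11→2→12 push 2
augment #7: 1→7→10→11→2→8→12 push 1
max flow = 36; residual-reachable set from 1 gives S-side
cut edges (S→T): {(1,5), (1,6), (7,10)} total cap 36

Min-cut arcs: {(1,5), (1,6), (7,10)} (total capacity 36)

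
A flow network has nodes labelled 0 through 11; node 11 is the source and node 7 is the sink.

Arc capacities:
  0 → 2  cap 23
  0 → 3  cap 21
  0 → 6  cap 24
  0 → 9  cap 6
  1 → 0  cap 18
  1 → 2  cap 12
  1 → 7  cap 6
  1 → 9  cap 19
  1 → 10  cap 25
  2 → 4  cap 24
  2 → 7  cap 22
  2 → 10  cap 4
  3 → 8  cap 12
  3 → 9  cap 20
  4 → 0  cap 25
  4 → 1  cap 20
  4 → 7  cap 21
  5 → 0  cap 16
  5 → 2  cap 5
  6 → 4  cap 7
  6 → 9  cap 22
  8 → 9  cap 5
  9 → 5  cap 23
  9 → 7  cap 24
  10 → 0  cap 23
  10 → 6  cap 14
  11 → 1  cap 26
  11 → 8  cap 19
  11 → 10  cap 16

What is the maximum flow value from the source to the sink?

augment #1: 11→1→7 bottleneck 6, total now 6
augment #2: 11→1→2→7 bottleneck 12, total now 18
augment #3: 11→1→9→7 bottleneck 8, total now 26
augment #4: 11→8→9→7 bottleneck 5, total now 31
augment #5: 11→10→0→2→7 bottleneck 10, total now 41
augment #6: 11→10→0→9→7 bottleneck 6, total now 47

Maximum flow value: 47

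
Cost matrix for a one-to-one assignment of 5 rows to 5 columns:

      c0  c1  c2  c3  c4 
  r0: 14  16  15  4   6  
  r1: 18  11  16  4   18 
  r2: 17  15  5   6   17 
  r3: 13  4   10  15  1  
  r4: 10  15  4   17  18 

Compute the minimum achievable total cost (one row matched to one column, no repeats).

Minimum assignment cost: 29

optimal assignment: row0→col4 (cost 6), row1→col3 (cost 4), row2→col2 (cost 5), row3→col1 (cost 4), row4→col0 (cost 10)
total = 6 + 4 + 5 + 4 + 10 = 29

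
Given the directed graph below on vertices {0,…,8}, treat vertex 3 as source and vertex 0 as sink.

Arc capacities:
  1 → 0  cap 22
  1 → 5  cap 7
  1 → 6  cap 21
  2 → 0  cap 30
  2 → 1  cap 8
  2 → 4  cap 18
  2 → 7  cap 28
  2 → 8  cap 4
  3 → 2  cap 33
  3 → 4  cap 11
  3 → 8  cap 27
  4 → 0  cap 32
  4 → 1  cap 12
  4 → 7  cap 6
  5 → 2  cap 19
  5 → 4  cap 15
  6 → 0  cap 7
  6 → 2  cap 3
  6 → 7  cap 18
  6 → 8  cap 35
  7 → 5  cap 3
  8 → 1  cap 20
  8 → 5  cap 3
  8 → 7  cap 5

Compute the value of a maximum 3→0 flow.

augment #1: 3→2→0 bottleneck 30, total now 30
augment #2: 3→4→0 bottleneck 11, total now 41
augment #3: 3→2→1→0 bottleneck 3, total now 44
augment #4: 3→8→1→0 bottleneck 19, total now 63
augment #5: 3→8→1→6→0 bottleneck 1, total now 64
augment #6: 3→8→5→4→0 bottleneck 3, total now 67
augment #7: 3→8→7→5→4→0 bottleneck 3, total now 70

Maximum flow value: 70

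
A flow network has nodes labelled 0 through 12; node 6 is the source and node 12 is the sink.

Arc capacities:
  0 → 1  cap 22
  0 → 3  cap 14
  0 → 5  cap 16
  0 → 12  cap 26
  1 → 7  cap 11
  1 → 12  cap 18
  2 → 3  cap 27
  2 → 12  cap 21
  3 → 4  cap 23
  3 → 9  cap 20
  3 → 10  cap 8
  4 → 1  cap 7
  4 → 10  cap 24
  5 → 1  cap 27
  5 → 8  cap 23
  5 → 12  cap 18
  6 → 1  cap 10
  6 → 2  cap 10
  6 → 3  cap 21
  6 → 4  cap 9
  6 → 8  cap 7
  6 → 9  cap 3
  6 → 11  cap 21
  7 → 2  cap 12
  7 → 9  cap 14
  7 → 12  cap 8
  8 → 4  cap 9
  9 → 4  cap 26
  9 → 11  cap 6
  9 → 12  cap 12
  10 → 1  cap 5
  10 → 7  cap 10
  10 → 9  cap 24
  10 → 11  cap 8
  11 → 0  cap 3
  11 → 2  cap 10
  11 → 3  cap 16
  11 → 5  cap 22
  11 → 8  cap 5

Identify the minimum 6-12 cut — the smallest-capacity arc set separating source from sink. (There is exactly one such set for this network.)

Min-cut arcs: {(1,12), (2,12), (5,12), (7,12), (9,12), (11,0)} (total capacity 80)

augment #1: 6→1→12 push 10
augment #2: 6→2→12 push 10
augment #3: 6→9→12 push 3
augment #4: 6→3→9→12 push 9
augment #5: 6→4→1→12 push 7
augment #6: 6→11→0→12 push 3
augment #7: 6→11→2→12 push 10
augment #8: 6→11→5→12 push 8
augment #9: 6→3→10→1→12 push 1
augment #10: 6→3→10→7→12 push 7
augment #11: 6→4→10→7→12 push 1
augment #12: 6→3→9→11→5→12 push 4
augment #13: 6→4→10→7→2→12 push 1
augment #14: 6→8→4→10→11→5→12 push 6
max flow = 80; residual-reachable set from 6 gives S-side
cut edges (S→T): {(1,12), (2,12), (5,12), (7,12), (9,12), (11,0)} total cap 80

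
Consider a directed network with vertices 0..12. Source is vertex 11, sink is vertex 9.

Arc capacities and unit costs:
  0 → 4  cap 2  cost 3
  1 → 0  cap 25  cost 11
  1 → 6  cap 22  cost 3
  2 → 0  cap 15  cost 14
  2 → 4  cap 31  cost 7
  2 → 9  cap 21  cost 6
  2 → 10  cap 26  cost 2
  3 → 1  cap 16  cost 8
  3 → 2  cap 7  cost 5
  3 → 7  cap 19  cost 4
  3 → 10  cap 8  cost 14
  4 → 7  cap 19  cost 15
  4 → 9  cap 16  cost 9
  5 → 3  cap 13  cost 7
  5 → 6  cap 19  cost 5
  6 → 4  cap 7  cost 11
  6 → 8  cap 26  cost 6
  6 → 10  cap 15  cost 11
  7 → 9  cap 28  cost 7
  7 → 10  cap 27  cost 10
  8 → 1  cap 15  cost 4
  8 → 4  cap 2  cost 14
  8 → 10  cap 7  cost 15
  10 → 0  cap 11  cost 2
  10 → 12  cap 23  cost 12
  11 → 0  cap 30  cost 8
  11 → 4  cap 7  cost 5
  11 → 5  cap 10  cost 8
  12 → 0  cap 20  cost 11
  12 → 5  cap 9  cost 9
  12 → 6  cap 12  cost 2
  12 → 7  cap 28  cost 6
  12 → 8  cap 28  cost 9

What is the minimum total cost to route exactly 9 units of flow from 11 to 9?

shortest-cost path #1: 11→4→9 push 7 @ unit cost 14 (adds 98)
shortest-cost path #2: 11→0→4→9 push 2 @ unit cost 20 (adds 40)
total cost = 138

Minimum cost for 9 units: 138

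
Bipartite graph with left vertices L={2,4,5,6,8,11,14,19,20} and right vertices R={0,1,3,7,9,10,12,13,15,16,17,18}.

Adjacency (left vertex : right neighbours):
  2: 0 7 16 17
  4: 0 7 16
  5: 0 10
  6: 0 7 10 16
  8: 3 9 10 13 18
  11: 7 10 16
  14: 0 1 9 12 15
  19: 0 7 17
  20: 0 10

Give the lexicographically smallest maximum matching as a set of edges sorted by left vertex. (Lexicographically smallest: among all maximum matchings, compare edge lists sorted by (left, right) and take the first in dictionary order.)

|M| = 7 (so the lex-smallest maximum matching has 7 edges)
process left vertices in ascending order; for each, take the smallest-labelled available neighbour that still permits 7 edges overall, or leave it unmatched if none does
lex-smallest matching: {2-0, 4-7, 5-10, 6-16, 8-3, 14-1, 19-17}

Lex-smallest maximum matching: {(2,0), (4,7), (5,10), (6,16), (8,3), (14,1), (19,17)}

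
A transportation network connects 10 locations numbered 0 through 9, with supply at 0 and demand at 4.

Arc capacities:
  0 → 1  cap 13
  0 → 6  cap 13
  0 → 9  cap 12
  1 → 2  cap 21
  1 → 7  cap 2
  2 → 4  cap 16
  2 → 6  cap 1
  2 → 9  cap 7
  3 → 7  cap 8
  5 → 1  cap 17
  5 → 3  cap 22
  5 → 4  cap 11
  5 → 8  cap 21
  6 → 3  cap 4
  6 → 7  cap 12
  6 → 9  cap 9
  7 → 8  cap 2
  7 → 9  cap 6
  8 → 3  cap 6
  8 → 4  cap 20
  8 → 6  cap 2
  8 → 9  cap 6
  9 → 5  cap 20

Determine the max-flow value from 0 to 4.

Maximum flow value: 35

augment #1: 0→1→2→4 bottleneck 13, total now 13
augment #2: 0→9→5→4 bottleneck 11, total now 24
augment #3: 0→6→7→8→4 bottleneck 2, total now 26
augment #4: 0→9→5→8→4 bottleneck 1, total now 27
augment #5: 0→6→9→5→8→4 bottleneck 8, total now 35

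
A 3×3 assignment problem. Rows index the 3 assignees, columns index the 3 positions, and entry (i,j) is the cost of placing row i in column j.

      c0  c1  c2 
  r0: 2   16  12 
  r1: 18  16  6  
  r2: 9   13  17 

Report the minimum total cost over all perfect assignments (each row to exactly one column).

optimal assignment: row0→col0 (cost 2), row1→col2 (cost 6), row2→col1 (cost 13)
total = 2 + 6 + 13 = 21

Minimum assignment cost: 21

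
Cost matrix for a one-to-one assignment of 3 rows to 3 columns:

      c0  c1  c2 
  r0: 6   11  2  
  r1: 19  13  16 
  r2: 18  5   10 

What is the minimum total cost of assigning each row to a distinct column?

Minimum assignment cost: 26

optimal assignment: row0→col2 (cost 2), row1→col0 (cost 19), row2→col1 (cost 5)
total = 2 + 19 + 5 = 26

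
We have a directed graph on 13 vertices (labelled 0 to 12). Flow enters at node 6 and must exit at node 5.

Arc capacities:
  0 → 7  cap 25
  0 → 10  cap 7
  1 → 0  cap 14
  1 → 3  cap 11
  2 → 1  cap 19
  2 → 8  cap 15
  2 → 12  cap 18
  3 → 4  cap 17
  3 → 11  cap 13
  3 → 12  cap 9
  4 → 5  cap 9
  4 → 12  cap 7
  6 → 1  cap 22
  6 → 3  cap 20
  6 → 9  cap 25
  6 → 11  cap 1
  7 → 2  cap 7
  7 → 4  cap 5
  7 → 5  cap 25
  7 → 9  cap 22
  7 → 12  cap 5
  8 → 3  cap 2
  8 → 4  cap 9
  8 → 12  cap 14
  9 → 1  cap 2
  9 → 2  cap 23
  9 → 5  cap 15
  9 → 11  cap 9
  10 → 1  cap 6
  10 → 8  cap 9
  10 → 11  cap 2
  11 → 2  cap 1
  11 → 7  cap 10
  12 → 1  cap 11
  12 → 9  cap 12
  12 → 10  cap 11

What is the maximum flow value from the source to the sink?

augment #1: 6→9→5 bottleneck 15, total now 15
augment #2: 6→3→4→5 bottleneck 9, total now 24
augment #3: 6→11→7→5 bottleneck 1, total now 25
augment #4: 6→1→0→7→5 bottleneck 14, total now 39
augment #5: 6→3→11→7→5 bottleneck 9, total now 48

Maximum flow value: 48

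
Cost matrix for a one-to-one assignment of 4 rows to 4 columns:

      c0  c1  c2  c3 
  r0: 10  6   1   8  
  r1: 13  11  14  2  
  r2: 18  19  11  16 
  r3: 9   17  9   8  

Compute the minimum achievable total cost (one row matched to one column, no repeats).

Minimum assignment cost: 28

optimal assignment: row0→col1 (cost 6), row1→col3 (cost 2), row2→col2 (cost 11), row3→col0 (cost 9)
total = 6 + 2 + 11 + 9 = 28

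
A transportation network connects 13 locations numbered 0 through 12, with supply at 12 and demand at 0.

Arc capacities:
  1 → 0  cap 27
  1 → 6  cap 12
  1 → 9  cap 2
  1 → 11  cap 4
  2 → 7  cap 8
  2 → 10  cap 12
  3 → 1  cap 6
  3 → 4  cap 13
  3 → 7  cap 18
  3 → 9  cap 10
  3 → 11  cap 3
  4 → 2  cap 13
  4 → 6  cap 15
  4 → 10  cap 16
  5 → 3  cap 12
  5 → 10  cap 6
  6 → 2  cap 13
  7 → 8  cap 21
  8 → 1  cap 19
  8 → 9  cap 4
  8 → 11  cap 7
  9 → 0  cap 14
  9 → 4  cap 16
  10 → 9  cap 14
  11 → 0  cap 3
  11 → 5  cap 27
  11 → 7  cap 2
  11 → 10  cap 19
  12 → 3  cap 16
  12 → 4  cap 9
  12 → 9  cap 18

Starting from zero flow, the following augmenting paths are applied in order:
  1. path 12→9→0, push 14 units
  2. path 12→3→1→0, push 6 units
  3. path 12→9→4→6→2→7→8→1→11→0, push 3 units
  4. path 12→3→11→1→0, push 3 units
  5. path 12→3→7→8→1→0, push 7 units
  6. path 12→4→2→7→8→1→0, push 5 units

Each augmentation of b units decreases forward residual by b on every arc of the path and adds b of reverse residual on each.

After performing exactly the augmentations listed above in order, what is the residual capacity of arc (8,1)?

Residual capacity of (8,1): 4

after path 1 (12→9→0, push 14): res(8,1)=19
after path 2 (12→3→1→0, push 6): res(8,1)=19
after path 3 (12→9→4→6→2→7→8→1→11→0, push 3): res(8,1)=16
after path 4 (12→3→11→1→0, push 3): res(8,1)=16
after path 5 (12→3→7→8→1→0, push 7): res(8,1)=9
after path 6 (12→4→2→7→8→1→0, push 5): res(8,1)=4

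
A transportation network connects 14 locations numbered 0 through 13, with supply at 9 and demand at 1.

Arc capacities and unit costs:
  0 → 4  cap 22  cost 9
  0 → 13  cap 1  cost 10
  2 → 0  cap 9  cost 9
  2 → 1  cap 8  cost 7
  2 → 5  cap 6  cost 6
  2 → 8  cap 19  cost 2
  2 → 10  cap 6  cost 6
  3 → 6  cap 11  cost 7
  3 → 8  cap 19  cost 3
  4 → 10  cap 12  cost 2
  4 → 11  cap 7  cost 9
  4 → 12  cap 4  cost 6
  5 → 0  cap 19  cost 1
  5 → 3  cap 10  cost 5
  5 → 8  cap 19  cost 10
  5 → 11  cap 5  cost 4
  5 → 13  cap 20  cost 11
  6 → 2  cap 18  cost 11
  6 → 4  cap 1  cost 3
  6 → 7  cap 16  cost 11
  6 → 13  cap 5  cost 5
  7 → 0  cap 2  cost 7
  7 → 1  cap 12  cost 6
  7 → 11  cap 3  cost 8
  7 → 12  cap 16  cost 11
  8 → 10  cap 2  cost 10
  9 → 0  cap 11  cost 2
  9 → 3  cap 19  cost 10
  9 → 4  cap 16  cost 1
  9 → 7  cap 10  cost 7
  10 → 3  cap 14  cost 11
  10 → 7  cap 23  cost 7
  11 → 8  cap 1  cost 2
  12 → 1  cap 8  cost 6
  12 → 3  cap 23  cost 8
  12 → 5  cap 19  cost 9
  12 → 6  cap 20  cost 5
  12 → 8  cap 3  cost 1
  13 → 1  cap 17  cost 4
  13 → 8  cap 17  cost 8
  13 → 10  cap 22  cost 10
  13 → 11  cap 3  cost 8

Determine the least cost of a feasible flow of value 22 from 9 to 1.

Minimum cost for 22 units: 360

shortest-cost path #1: 9→7→1 push 10 @ unit cost 13 (adds 130)
shortest-cost path #2: 9→4→12→1 push 4 @ unit cost 13 (adds 52)
shortest-cost path #3: 9→0→13→1 push 1 @ unit cost 16 (adds 16)
shortest-cost path #4: 9→4→10→7→1 push 2 @ unit cost 16 (adds 32)
shortest-cost path #5: 9→3→6→13→1 push 5 @ unit cost 26 (adds 130)
total cost = 360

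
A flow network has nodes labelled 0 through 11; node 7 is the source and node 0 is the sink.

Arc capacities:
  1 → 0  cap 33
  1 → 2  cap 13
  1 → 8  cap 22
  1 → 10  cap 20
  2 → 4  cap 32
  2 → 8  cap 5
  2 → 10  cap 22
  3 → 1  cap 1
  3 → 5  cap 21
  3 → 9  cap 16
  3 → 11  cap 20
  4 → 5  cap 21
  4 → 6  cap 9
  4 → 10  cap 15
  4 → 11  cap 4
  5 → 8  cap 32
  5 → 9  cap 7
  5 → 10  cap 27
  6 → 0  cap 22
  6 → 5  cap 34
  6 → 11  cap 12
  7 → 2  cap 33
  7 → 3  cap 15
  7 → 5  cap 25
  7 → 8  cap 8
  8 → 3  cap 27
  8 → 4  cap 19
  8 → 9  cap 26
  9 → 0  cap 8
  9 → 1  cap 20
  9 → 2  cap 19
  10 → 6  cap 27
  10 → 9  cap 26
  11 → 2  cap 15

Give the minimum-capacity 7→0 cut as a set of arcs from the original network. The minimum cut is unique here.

Min-cut arcs: {(3,1), (6,0), (9,0), (9,1)} (total capacity 51)

augment #1: 7→3→1→0 push 1
augment #2: 7→3→9→0 push 8
augment #3: 7→2→4→6→0 push 9
augment #4: 7→2→10→6→0 push 13
augment #5: 7→3→9→1→0 push 6
augment #6: 7→5→9→1→0 push 7
augment #7: 7→8→9→1→0 push 7
max flow = 51; residual-reachable set from 7 gives S-side
cut edges (S→T): {(3,1), (6,0), (9,0), (9,1)} total cap 51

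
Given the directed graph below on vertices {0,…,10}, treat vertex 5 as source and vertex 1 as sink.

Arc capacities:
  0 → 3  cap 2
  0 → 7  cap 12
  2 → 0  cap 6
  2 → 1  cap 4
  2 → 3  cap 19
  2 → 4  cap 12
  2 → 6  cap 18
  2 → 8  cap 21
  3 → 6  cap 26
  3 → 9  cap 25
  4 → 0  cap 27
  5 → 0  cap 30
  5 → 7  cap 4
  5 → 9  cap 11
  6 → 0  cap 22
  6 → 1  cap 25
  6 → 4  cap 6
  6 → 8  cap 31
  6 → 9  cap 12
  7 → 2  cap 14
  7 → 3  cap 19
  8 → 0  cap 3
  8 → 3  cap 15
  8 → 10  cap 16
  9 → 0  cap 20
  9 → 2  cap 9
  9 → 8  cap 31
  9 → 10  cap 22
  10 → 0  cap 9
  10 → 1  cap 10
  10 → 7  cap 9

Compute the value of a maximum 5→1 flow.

Maximum flow value: 29

augment #1: 5→7→2→1 bottleneck 4, total now 4
augment #2: 5→9→10→1 bottleneck 10, total now 14
augment #3: 5→0→3→6→1 bottleneck 2, total now 16
augment #4: 5→9→2→6→1 bottleneck 1, total now 17
augment #5: 5→0→7→2→6→1 bottleneck 10, total now 27
augment #6: 5→0→7→3→6→1 bottleneck 2, total now 29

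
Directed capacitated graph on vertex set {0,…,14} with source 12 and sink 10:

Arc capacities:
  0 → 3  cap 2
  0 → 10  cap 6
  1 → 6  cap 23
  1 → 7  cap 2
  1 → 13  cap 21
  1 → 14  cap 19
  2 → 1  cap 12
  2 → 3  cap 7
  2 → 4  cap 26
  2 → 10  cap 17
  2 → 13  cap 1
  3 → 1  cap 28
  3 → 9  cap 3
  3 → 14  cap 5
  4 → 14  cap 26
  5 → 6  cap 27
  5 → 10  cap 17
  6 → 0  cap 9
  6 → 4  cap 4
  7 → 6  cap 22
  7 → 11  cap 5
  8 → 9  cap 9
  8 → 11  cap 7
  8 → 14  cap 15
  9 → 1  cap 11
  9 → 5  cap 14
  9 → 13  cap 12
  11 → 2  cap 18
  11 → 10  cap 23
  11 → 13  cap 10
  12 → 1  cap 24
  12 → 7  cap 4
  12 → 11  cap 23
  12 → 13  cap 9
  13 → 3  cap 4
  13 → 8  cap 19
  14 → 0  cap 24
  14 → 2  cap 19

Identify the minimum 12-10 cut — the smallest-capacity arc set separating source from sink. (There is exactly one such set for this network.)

augment #1: 12→11→10 push 23
augment #2: 12→1→6→0→10 push 6
augment #3: 12→1→14→2→10 push 17
augment #4: 12→13→3→9→5→10 push 3
augment #5: 12→13→8→9→5→10 push 6
augment #6: 12→1→13→8→9→5→10 push 1
augment #7: 12→7→11→13→8→9→5→10 push 2
max flow = 58; residual-reachable set from 12 gives S-side
cut edges (S→T): {(0,10), (2,10), (3,9), (8,9), (11,10)} total cap 58

Min-cut arcs: {(0,10), (2,10), (3,9), (8,9), (11,10)} (total capacity 58)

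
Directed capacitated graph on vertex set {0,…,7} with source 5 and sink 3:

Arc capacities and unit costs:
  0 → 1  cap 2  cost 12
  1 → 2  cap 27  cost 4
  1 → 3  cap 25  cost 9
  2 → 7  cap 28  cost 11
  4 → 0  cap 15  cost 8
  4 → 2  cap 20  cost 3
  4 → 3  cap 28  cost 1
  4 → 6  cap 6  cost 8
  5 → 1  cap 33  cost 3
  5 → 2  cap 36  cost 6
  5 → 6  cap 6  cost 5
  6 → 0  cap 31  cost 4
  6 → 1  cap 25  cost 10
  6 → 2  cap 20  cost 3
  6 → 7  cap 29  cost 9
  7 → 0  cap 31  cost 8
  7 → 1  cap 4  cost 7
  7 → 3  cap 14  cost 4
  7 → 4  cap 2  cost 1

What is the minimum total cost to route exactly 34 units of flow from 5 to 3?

Minimum cost for 34 units: 467

shortest-cost path #1: 5→1→3 push 25 @ unit cost 12 (adds 300)
shortest-cost path #2: 5→6→7→4→3 push 2 @ unit cost 16 (adds 32)
shortest-cost path #3: 5→6→7→3 push 4 @ unit cost 18 (adds 72)
shortest-cost path #4: 5→2→7→3 push 3 @ unit cost 21 (adds 63)
total cost = 467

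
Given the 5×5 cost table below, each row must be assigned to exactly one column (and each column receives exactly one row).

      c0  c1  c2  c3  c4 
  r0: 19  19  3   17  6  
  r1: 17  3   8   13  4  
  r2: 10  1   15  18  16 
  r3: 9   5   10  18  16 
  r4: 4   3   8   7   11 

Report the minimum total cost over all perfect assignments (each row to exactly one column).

Minimum assignment cost: 24

optimal assignment: row0→col2 (cost 3), row1→col4 (cost 4), row2→col1 (cost 1), row3→col0 (cost 9), row4→col3 (cost 7)
total = 3 + 4 + 1 + 9 + 7 = 24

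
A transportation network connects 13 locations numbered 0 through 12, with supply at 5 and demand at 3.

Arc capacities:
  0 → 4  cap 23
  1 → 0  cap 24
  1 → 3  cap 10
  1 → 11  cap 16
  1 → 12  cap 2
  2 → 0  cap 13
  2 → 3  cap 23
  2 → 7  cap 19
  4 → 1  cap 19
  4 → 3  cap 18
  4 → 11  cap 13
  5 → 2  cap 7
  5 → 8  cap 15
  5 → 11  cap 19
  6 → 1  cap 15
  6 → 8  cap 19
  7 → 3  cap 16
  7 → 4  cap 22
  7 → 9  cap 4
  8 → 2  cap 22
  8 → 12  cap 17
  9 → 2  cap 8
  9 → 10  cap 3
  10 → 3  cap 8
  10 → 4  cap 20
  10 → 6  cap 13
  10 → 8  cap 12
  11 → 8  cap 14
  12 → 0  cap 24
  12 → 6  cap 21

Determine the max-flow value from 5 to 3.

augment #1: 5→2→3 bottleneck 7, total now 7
augment #2: 5→8→2→3 bottleneck 15, total now 22
augment #3: 5→11→8→2→3 bottleneck 1, total now 23
augment #4: 5→11→8→2→7→3 bottleneck 6, total now 29
augment #5: 5→11→8→12→0→4→3 bottleneck 7, total now 36

Maximum flow value: 36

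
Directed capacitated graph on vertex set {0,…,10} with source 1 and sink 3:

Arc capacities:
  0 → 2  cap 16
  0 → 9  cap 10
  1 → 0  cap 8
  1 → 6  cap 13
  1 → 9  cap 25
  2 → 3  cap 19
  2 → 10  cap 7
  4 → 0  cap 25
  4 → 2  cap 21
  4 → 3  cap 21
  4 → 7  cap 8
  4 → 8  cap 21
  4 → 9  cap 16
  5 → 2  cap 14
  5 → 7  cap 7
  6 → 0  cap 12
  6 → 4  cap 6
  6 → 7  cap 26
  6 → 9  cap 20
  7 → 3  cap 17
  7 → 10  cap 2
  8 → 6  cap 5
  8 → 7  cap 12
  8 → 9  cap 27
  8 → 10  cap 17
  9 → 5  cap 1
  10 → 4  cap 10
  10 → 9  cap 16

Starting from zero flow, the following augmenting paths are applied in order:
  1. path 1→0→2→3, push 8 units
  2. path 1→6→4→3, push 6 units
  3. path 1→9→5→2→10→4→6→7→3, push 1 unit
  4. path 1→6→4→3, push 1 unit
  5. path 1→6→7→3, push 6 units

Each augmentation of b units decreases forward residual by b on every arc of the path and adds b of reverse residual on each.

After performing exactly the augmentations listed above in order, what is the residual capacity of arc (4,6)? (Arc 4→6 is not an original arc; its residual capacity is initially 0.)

Residual capacity of (4,6): 6

after path 1 (1→0→2→3, push 8): res(4,6)=0
after path 2 (1→6→4→3, push 6): res(4,6)=6
after path 3 (1→9→5→2→10→4→6→7→3, push 1): res(4,6)=5
after path 4 (1→6→4→3, push 1): res(4,6)=6
after path 5 (1→6→7→3, push 6): res(4,6)=6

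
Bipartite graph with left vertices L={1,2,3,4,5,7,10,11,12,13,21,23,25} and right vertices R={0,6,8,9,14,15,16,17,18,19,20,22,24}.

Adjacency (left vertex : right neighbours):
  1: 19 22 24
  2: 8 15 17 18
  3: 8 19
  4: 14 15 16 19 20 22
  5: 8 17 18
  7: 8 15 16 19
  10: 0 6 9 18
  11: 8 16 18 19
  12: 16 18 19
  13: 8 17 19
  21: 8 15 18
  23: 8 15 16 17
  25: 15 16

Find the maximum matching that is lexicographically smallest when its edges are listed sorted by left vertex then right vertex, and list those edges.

|M| = 9 (so the lex-smallest maximum matching has 9 edges)
process left vertices in ascending order; for each, take the smallest-labelled available neighbour that still permits 9 edges overall, or leave it unmatched if none does
lex-smallest matching: {1-22, 2-8, 3-19, 4-14, 5-17, 7-15, 10-0, 11-16, 12-18}

Lex-smallest maximum matching: {(1,22), (2,8), (3,19), (4,14), (5,17), (7,15), (10,0), (11,16), (12,18)}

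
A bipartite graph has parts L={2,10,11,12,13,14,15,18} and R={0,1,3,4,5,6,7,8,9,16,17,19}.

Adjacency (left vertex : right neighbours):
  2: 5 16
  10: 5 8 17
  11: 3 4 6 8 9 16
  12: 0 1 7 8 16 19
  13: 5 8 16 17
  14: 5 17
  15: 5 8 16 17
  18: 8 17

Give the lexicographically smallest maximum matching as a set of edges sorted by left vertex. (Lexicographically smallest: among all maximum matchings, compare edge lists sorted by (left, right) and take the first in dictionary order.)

|M| = 6 (so the lex-smallest maximum matching has 6 edges)
process left vertices in ascending order; for each, take the smallest-labelled available neighbour that still permits 6 edges overall, or leave it unmatched if none does
lex-smallest matching: {2-5, 10-8, 11-3, 12-0, 13-16, 14-17}

Lex-smallest maximum matching: {(2,5), (10,8), (11,3), (12,0), (13,16), (14,17)}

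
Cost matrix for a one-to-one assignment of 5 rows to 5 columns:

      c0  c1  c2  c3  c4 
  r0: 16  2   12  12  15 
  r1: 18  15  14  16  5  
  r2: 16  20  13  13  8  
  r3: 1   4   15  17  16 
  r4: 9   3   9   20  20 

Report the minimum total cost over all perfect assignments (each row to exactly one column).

optimal assignment: row0→col1 (cost 2), row1→col4 (cost 5), row2→col3 (cost 13), row3→col0 (cost 1), row4→col2 (cost 9)
total = 2 + 5 + 13 + 1 + 9 = 30

Minimum assignment cost: 30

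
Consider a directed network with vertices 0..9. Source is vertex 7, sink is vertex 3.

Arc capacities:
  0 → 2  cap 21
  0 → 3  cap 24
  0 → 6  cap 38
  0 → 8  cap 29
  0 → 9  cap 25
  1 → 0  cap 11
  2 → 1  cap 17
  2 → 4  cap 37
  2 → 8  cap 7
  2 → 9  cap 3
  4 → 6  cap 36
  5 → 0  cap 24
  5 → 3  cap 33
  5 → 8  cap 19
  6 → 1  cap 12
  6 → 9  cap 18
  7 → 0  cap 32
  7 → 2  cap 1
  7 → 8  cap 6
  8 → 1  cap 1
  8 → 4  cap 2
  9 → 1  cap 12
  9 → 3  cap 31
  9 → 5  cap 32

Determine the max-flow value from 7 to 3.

augment #1: 7→0→3 bottleneck 24, total now 24
augment #2: 7→0→9→3 bottleneck 8, total now 32
augment #3: 7→2→9→3 bottleneck 1, total now 33
augment #4: 7→8→1→0→9→3 bottleneck 1, total now 34
augment #5: 7→8→4→6→9→3 bottleneck 2, total now 36

Maximum flow value: 36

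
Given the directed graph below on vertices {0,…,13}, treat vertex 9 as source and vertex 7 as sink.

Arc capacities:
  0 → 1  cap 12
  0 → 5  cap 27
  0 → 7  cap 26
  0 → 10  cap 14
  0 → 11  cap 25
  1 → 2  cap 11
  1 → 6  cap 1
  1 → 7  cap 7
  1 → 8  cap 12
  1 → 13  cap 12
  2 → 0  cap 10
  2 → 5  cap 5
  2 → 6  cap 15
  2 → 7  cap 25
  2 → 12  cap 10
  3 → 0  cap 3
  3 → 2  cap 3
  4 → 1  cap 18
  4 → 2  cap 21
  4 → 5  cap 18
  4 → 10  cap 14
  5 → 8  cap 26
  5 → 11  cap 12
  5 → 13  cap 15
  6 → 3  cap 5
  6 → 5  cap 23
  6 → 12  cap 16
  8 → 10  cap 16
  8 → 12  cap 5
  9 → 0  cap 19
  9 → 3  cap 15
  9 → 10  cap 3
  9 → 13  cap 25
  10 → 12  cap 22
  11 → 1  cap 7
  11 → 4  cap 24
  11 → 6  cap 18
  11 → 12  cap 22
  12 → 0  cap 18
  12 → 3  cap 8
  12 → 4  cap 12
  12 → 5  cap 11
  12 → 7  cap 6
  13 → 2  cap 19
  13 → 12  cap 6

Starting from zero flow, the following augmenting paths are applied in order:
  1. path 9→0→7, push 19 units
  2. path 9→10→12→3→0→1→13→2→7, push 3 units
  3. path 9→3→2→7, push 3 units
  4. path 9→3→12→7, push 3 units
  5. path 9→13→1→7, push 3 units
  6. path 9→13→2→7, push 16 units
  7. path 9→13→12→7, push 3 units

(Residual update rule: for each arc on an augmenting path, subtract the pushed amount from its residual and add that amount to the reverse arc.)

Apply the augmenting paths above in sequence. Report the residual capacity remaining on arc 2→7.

Residual capacity of (2,7): 3

after path 1 (9→0→7, push 19): res(2,7)=25
after path 2 (9→10→12→3→0→1→13→2→7, push 3): res(2,7)=22
after path 3 (9→3→2→7, push 3): res(2,7)=19
after path 4 (9→3→12→7, push 3): res(2,7)=19
after path 5 (9→13→1→7, push 3): res(2,7)=19
after path 6 (9→13→2→7, push 16): res(2,7)=3
after path 7 (9→13→12→7, push 3): res(2,7)=3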